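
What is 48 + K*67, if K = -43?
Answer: -2833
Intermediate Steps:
48 + K*67 = 48 - 43*67 = 48 - 2881 = -2833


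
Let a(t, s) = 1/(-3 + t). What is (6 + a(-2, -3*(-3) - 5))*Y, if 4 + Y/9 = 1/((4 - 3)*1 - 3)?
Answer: -2349/10 ≈ -234.90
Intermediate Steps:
Y = -81/2 (Y = -36 + 9/((4 - 3)*1 - 3) = -36 + 9/(1*1 - 3) = -36 + 9/(1 - 3) = -36 + 9/(-2) = -36 + 9*(-½) = -36 - 9/2 = -81/2 ≈ -40.500)
(6 + a(-2, -3*(-3) - 5))*Y = (6 + 1/(-3 - 2))*(-81/2) = (6 + 1/(-5))*(-81/2) = (6 - ⅕)*(-81/2) = (29/5)*(-81/2) = -2349/10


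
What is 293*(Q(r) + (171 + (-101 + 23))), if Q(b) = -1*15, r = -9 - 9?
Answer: 22854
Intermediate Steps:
r = -18
Q(b) = -15
293*(Q(r) + (171 + (-101 + 23))) = 293*(-15 + (171 + (-101 + 23))) = 293*(-15 + (171 - 78)) = 293*(-15 + 93) = 293*78 = 22854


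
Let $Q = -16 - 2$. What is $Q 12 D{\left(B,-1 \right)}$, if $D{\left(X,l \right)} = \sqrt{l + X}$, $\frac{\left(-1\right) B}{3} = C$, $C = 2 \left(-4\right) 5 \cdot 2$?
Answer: $- 216 \sqrt{239} \approx -3339.3$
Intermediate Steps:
$C = -80$ ($C = \left(-8\right) 5 \cdot 2 = \left(-40\right) 2 = -80$)
$B = 240$ ($B = \left(-3\right) \left(-80\right) = 240$)
$Q = -18$ ($Q = -16 - 2 = -18$)
$D{\left(X,l \right)} = \sqrt{X + l}$
$Q 12 D{\left(B,-1 \right)} = \left(-18\right) 12 \sqrt{240 - 1} = - 216 \sqrt{239}$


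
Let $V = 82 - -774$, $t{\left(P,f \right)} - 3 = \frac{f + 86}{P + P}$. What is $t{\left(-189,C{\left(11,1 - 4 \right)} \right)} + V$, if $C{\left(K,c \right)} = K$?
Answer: $\frac{324605}{378} \approx 858.74$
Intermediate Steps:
$t{\left(P,f \right)} = 3 + \frac{86 + f}{2 P}$ ($t{\left(P,f \right)} = 3 + \frac{f + 86}{P + P} = 3 + \frac{86 + f}{2 P}$)
$V = 856$ ($V = 82 + 774 = 856$)
$t{\left(-189,C{\left(11,1 - 4 \right)} \right)} + V = \frac{86 + 11 + 6 \left(-189\right)}{2 \left(-189\right)} + 856 = \frac{1}{2} \left(- \frac{1}{189}\right) \left(86 + 11 - 1134\right) + 856 = \frac{1}{2} \left(- \frac{1}{189}\right) \left(-1037\right) + 856 = \frac{1037}{378} + 856 = \frac{324605}{378}$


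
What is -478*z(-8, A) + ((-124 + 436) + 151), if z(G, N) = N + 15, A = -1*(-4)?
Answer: -8619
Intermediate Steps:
A = 4
z(G, N) = 15 + N
-478*z(-8, A) + ((-124 + 436) + 151) = -478*(15 + 4) + ((-124 + 436) + 151) = -478*19 + (312 + 151) = -9082 + 463 = -8619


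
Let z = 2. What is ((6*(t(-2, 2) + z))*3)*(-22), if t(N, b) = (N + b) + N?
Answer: 0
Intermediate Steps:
t(N, b) = b + 2*N
((6*(t(-2, 2) + z))*3)*(-22) = ((6*((2 + 2*(-2)) + 2))*3)*(-22) = ((6*((2 - 4) + 2))*3)*(-22) = ((6*(-2 + 2))*3)*(-22) = ((6*0)*3)*(-22) = (0*3)*(-22) = 0*(-22) = 0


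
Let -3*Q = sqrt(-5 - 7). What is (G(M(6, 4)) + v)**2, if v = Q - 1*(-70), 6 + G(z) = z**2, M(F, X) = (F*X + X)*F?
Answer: 2400632828/3 - 113152*I*sqrt(3)/3 ≈ 8.0021e+8 - 65328.0*I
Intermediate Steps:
M(F, X) = F*(X + F*X) (M(F, X) = (X + F*X)*F = F*(X + F*X))
Q = -2*I*sqrt(3)/3 (Q = -sqrt(-5 - 7)/3 = -2*I*sqrt(3)/3 ≈ -1.1547*I)
G(z) = -6 + z**2
v = 70 - 2*I*sqrt(3)/3 (v = -2*I*sqrt(3)/3 - 1*(-70) = -2*I*sqrt(3)/3 + 70 = 70 - 2*I*sqrt(3)/3 ≈ 70.0 - 1.1547*I)
(G(M(6, 4)) + v)**2 = ((-6 + (6*4*(1 + 6))**2) + (70 - 2*I*sqrt(3)/3))**2 = ((-6 + (6*4*7)**2) + (70 - 2*I*sqrt(3)/3))**2 = ((-6 + 168**2) + (70 - 2*I*sqrt(3)/3))**2 = ((-6 + 28224) + (70 - 2*I*sqrt(3)/3))**2 = (28218 + (70 - 2*I*sqrt(3)/3))**2 = (28288 - 2*I*sqrt(3)/3)**2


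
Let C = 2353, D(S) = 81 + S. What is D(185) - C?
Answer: -2087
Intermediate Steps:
D(185) - C = (81 + 185) - 1*2353 = 266 - 2353 = -2087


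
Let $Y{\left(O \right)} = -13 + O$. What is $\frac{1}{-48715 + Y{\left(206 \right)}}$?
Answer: $- \frac{1}{48522} \approx -2.0609 \cdot 10^{-5}$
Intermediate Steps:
$\frac{1}{-48715 + Y{\left(206 \right)}} = \frac{1}{-48715 + \left(-13 + 206\right)} = \frac{1}{-48715 + 193} = \frac{1}{-48522} = - \frac{1}{48522}$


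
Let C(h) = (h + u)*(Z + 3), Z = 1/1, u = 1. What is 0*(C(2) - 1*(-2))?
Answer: 0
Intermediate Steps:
Z = 1
C(h) = 4 + 4*h (C(h) = (h + 1)*(1 + 3) = (1 + h)*4 = 4 + 4*h)
0*(C(2) - 1*(-2)) = 0*((4 + 4*2) - 1*(-2)) = 0*((4 + 8) + 2) = 0*(12 + 2) = 0*14 = 0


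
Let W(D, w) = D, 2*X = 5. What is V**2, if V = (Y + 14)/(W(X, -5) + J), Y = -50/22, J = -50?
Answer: 66564/1092025 ≈ 0.060955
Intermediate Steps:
X = 5/2 (X = (1/2)*5 = 5/2 ≈ 2.5000)
Y = -25/11 (Y = -50*1/22 = -25/11 ≈ -2.2727)
V = -258/1045 (V = (-25/11 + 14)/(5/2 - 50) = 129/(11*(-95/2)) = (129/11)*(-2/95) = -258/1045 ≈ -0.24689)
V**2 = (-258/1045)**2 = 66564/1092025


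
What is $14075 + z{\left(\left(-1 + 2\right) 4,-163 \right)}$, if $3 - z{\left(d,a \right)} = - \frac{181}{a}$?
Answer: $\frac{2294533}{163} \approx 14077.0$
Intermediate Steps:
$z{\left(d,a \right)} = 3 + \frac{181}{a}$ ($z{\left(d,a \right)} = 3 - - \frac{181}{a} = 3 + \frac{181}{a}$)
$14075 + z{\left(\left(-1 + 2\right) 4,-163 \right)} = 14075 + \left(3 + \frac{181}{-163}\right) = 14075 + \left(3 + 181 \left(- \frac{1}{163}\right)\right) = 14075 + \left(3 - \frac{181}{163}\right) = 14075 + \frac{308}{163} = \frac{2294533}{163}$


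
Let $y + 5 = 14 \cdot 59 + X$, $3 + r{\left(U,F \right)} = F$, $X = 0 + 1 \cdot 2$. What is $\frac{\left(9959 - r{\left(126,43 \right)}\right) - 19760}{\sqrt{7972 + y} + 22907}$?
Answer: $- \frac{225427787}{524721854} + \frac{9841 \sqrt{8795}}{524721854} \approx -0.42786$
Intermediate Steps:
$X = 2$ ($X = 0 + 2 = 2$)
$r{\left(U,F \right)} = -3 + F$
$y = 823$ ($y = -5 + \left(14 \cdot 59 + 2\right) = -5 + \left(826 + 2\right) = -5 + 828 = 823$)
$\frac{\left(9959 - r{\left(126,43 \right)}\right) - 19760}{\sqrt{7972 + y} + 22907} = \frac{\left(9959 - \left(-3 + 43\right)\right) - 19760}{\sqrt{7972 + 823} + 22907} = \frac{\left(9959 - 40\right) - 19760}{\sqrt{8795} + 22907} = \frac{\left(9959 - 40\right) - 19760}{22907 + \sqrt{8795}} = \frac{9919 - 19760}{22907 + \sqrt{8795}} = - \frac{9841}{22907 + \sqrt{8795}}$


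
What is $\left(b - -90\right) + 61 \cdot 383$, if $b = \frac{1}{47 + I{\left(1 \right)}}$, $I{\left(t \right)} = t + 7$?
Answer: $\frac{1289916}{55} \approx 23453.0$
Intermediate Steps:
$I{\left(t \right)} = 7 + t$
$b = \frac{1}{55}$ ($b = \frac{1}{47 + \left(7 + 1\right)} = \frac{1}{47 + 8} = \frac{1}{55} \approx 0.018182$)
$\left(b - -90\right) + 61 \cdot 383 = \left(\frac{1}{55} - -90\right) + 61 \cdot 383 = \left(\frac{1}{55} + 90\right) + 23363 = \frac{4951}{55} + 23363 = \frac{1289916}{55}$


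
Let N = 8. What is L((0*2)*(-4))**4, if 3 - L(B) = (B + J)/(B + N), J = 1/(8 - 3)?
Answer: 200533921/2560000 ≈ 78.333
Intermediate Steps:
J = 1/5 ≈ 0.20000
L(B) = 3 - (1/5 + B)/(8 + B) (L(B) = 3 - (B + 1/5)/(B + 8) = 3 - (1/5 + B)/(8 + B))
L((0*2)*(-4))**4 = ((119 + 10*((0*2)*(-4)))/(5*(8 + (0*2)*(-4))))**4 = ((119 + 10*(0*(-4)))/(5*(8 + 0*(-4))))**4 = ((119 + 10*0)/(5*(8 + 0)))**4 = ((1/5)*(119 + 0)/8)**4 = ((1/5)*(1/8)*119)**4 = (119/40)**4 = 200533921/2560000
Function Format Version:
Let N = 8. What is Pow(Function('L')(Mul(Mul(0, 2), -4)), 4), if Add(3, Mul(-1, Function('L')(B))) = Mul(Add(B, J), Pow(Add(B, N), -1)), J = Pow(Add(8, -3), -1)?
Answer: Rational(200533921, 2560000) ≈ 78.333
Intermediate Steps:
J = Rational(1, 5) (J = Pow(5, -1) = Rational(1, 5) ≈ 0.20000)
Function('L')(B) = Add(3, Mul(-1, Pow(Add(8, B), -1), Add(Rational(1, 5), B))) (Function('L')(B) = Add(3, Mul(-1, Mul(Add(B, Rational(1, 5)), Pow(Add(B, 8), -1)))) = Add(3, Mul(-1, Mul(Add(Rational(1, 5), B), Pow(Add(8, B), -1)))) = Add(3, Mul(-1, Mul(Pow(Add(8, B), -1), Add(Rational(1, 5), B)))) = Add(3, Mul(-1, Pow(Add(8, B), -1), Add(Rational(1, 5), B))))
Pow(Function('L')(Mul(Mul(0, 2), -4)), 4) = Pow(Mul(Rational(1, 5), Pow(Add(8, Mul(Mul(0, 2), -4)), -1), Add(119, Mul(10, Mul(Mul(0, 2), -4)))), 4) = Pow(Mul(Rational(1, 5), Pow(Add(8, Mul(0, -4)), -1), Add(119, Mul(10, Mul(0, -4)))), 4) = Pow(Mul(Rational(1, 5), Pow(Add(8, 0), -1), Add(119, Mul(10, 0))), 4) = Pow(Mul(Rational(1, 5), Pow(8, -1), Add(119, 0)), 4) = Pow(Mul(Rational(1, 5), Rational(1, 8), 119), 4) = Pow(Rational(119, 40), 4) = Rational(200533921, 2560000)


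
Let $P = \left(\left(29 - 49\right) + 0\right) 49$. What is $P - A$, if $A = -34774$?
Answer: $33794$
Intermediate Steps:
$P = -980$ ($P = \left(-20 + 0\right) 49 = \left(-20\right) 49 = -980$)
$P - A = -980 - -34774 = -980 + 34774 = 33794$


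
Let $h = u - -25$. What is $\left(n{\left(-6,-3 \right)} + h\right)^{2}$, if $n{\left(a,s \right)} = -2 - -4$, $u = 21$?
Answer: $2304$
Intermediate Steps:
$n{\left(a,s \right)} = 2$ ($n{\left(a,s \right)} = -2 + 4 = 2$)
$h = 46$ ($h = 21 - -25 = 21 + 25 = 46$)
$\left(n{\left(-6,-3 \right)} + h\right)^{2} = \left(2 + 46\right)^{2} = 48^{2} = 2304$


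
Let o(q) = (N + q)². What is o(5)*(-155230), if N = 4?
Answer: -12573630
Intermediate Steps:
o(q) = (4 + q)²
o(5)*(-155230) = (4 + 5)²*(-155230) = 9²*(-155230) = 81*(-155230) = -12573630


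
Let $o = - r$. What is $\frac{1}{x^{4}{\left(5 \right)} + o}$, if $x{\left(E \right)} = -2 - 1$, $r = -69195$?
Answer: $\frac{1}{69276} \approx 1.4435 \cdot 10^{-5}$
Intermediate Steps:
$x{\left(E \right)} = -3$ ($x{\left(E \right)} = -2 - 1 = -3$)
$o = 69195$ ($o = \left(-1\right) \left(-69195\right) = 69195$)
$\frac{1}{x^{4}{\left(5 \right)} + o} = \frac{1}{\left(-3\right)^{4} + 69195} = \frac{1}{81 + 69195} = \frac{1}{69276}$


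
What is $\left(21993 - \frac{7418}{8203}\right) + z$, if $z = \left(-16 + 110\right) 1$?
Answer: $\frac{181172243}{8203} \approx 22086.0$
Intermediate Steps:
$z = 94$ ($z = 94 \cdot 1 = 94$)
$\left(21993 - \frac{7418}{8203}\right) + z = \left(21993 - \frac{7418}{8203}\right) + 94 = \frac{180401161}{8203} + 94 = \frac{181172243}{8203}$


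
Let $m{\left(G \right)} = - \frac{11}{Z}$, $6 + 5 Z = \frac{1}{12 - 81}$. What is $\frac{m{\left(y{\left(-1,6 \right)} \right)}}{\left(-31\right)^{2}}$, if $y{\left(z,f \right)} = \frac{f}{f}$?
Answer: $\frac{759}{79763} \approx 0.0095157$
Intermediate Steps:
$y{\left(z,f \right)} = 1$
$Z = - \frac{83}{69}$ ($Z = - \frac{6}{5} + \frac{1}{5 \left(12 - 81\right)} = - \frac{6}{5} + \frac{1}{5 \left(-69\right)} = - \frac{6}{5} + \frac{1}{5} \left(- \frac{1}{69}\right) = - \frac{6}{5} - \frac{1}{345} = - \frac{83}{69} \approx -1.2029$)
$m{\left(G \right)} = \frac{759}{83}$ ($m{\left(G \right)} = - \frac{11}{- \frac{83}{69}} = \left(-11\right) \left(- \frac{69}{83}\right) = \frac{759}{83}$)
$\frac{m{\left(y{\left(-1,6 \right)} \right)}}{\left(-31\right)^{2}} = \frac{759}{83 \left(-31\right)^{2}} = \frac{759}{83 \cdot 961} = \frac{759}{83} \cdot \frac{1}{961} = \frac{759}{79763}$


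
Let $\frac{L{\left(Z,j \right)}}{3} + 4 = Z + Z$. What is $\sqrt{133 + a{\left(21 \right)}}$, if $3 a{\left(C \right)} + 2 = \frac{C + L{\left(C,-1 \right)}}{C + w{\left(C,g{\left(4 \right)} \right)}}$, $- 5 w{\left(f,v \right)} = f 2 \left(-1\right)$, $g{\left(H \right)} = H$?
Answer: $\frac{\sqrt{59034}}{21} \approx 11.57$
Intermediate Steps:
$L{\left(Z,j \right)} = -12 + 6 Z$ ($L{\left(Z,j \right)} = -12 + 3 \left(Z + Z\right) = -12 + 3 \cdot 2 Z = -12 + 6 Z$)
$w{\left(f,v \right)} = \frac{2 f}{5}$ ($w{\left(f,v \right)} = - \frac{f 2 \left(-1\right)}{5} = - \frac{2 f \left(-1\right)}{5} = - \frac{\left(-2\right) f}{5} = \frac{2 f}{5}$)
$a{\left(C \right)} = - \frac{2}{3} + \frac{5 \left(-12 + 7 C\right)}{21 C}$ ($a{\left(C \right)} = - \frac{2}{3} + \frac{\left(C + \left(-12 + 6 C\right)\right) \frac{1}{C + \frac{2 C}{5}}}{3} = - \frac{2}{3} + \frac{\left(-12 + 7 C\right) \frac{1}{\frac{7}{5} C}}{3} = - \frac{2}{3} + \frac{\left(-12 + 7 C\right) \frac{5}{7 C}}{3} = - \frac{2}{3} + \frac{\frac{5}{7} \frac{1}{C} \left(-12 + 7 C\right)}{3} = - \frac{2}{3} + \frac{5 \left(-12 + 7 C\right)}{21 C}$)
$\sqrt{133 + a{\left(21 \right)}} = \sqrt{133 + \frac{- \frac{20}{7} + 21}{21}} = \sqrt{133 + \frac{1}{21} \cdot \frac{127}{7}} = \sqrt{133 + \frac{127}{147}} = \sqrt{\frac{19678}{147}} = \frac{\sqrt{59034}}{21}$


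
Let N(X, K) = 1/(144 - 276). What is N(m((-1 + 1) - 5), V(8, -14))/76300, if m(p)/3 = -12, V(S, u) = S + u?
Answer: -1/10071600 ≈ -9.9289e-8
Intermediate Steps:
m(p) = -36 (m(p) = 3*(-12) = -36)
N(X, K) = -1/132 (N(X, K) = 1/(-132) = -1/132)
N(m((-1 + 1) - 5), V(8, -14))/76300 = -1/132/76300 = -1/132*1/76300 = -1/10071600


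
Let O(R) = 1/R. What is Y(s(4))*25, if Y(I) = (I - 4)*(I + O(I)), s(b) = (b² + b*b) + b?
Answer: 259400/9 ≈ 28822.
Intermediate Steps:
O(R) = 1/R
s(b) = b + 2*b² (s(b) = (b² + b²) + b = 2*b² + b = b + 2*b²)
Y(I) = (-4 + I)*(I + 1/I) (Y(I) = (I - 4)*(I + 1/I) = (-4 + I)*(I + 1/I))
Y(s(4))*25 = (1 + (4*(1 + 2*4))² - 16*(1 + 2*4) - 4*1/(4*(1 + 2*4)))*25 = (1 + (4*(1 + 8))² - 16*(1 + 8) - 4*1/(4*(1 + 8)))*25 = (1 + (4*9)² - 16*9 - 4/(4*9))*25 = (1 + 36² - 4*36 - 4/36)*25 = (1 + 1296 - 144 - 4*1/36)*25 = (1 + 1296 - 144 - ⅑)*25 = (10376/9)*25 = 259400/9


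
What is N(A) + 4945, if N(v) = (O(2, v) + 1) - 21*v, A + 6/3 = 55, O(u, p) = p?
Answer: 3886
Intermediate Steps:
A = 53 (A = -2 + 55 = 53)
N(v) = 1 - 20*v (N(v) = (v + 1) - 21*v = (1 + v) - 21*v = 1 - 20*v)
N(A) + 4945 = (1 - 20*53) + 4945 = (1 - 1060) + 4945 = -1059 + 4945 = 3886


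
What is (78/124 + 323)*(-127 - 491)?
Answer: -6200085/31 ≈ -2.0000e+5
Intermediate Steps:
(78/124 + 323)*(-127 - 491) = (78*(1/124) + 323)*(-618) = (39/62 + 323)*(-618) = (20065/62)*(-618) = -6200085/31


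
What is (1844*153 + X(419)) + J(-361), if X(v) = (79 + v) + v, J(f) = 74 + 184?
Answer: 283307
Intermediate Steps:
J(f) = 258
X(v) = 79 + 2*v
(1844*153 + X(419)) + J(-361) = (1844*153 + (79 + 2*419)) + 258 = (282132 + (79 + 838)) + 258 = (282132 + 917) + 258 = 283049 + 258 = 283307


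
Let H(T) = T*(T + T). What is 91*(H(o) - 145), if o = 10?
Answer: 5005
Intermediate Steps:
H(T) = 2*T² (H(T) = T*(2*T) = 2*T²)
91*(H(o) - 145) = 91*(2*10² - 145) = 91*(2*100 - 145) = 91*(200 - 145) = 91*55 = 5005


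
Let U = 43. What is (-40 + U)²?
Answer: 9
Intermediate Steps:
(-40 + U)² = (-40 + 43)² = 3² = 9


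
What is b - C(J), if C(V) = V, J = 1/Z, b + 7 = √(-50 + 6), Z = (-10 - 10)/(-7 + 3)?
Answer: -36/5 + 2*I*√11 ≈ -7.2 + 6.6332*I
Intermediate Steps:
Z = 5 (Z = -20/(-4) = -20*(-¼) = 5)
b = -7 + 2*I*√11 (b = -7 + √(-50 + 6) = -7 + √(-44) = -7 + 2*I*√11 ≈ -7.0 + 6.6332*I)
J = ⅕ (J = 1/5 = ⅕ ≈ 0.20000)
b - C(J) = (-7 + 2*I*√11) - 1*⅕ = (-7 + 2*I*√11) - ⅕ = -36/5 + 2*I*√11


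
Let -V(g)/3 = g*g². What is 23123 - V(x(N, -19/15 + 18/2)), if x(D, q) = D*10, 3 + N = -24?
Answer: -59025877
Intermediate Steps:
N = -27 (N = -3 - 24 = -27)
x(D, q) = 10*D
V(g) = -3*g³ (V(g) = -3*g*g² = -3*g³)
23123 - V(x(N, -19/15 + 18/2)) = 23123 - (-3)*(10*(-27))³ = 23123 - (-3)*(-270)³ = 23123 - (-3)*(-19683000) = 23123 - 1*59049000 = 23123 - 59049000 = -59025877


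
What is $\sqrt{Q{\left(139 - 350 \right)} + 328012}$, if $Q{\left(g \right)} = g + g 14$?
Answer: $\sqrt{324847} \approx 569.95$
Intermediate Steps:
$Q{\left(g \right)} = 15 g$ ($Q{\left(g \right)} = g + 14 g = 15 g$)
$\sqrt{Q{\left(139 - 350 \right)} + 328012} = \sqrt{15 \left(139 - 350\right) + 328012} = \sqrt{15 \left(-211\right) + 328012} = \sqrt{-3165 + 328012} = \sqrt{324847}$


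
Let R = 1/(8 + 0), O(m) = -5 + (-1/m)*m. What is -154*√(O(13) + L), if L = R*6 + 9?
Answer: -77*√15 ≈ -298.22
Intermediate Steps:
O(m) = -6 (O(m) = -5 - 1 = -6)
R = ⅛ (R = 1/8 = ⅛ ≈ 0.12500)
L = 39/4 (L = (⅛)*6 + 9 = ¾ + 9 = 39/4 ≈ 9.7500)
-154*√(O(13) + L) = -154*√(-6 + 39/4) = -77*√15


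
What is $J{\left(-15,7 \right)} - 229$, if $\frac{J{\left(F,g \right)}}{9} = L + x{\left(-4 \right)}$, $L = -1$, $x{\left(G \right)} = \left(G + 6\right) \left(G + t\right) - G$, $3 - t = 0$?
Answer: $-220$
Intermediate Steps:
$t = 3$ ($t = 3 - 0 = 3 + 0 = 3$)
$x{\left(G \right)} = - G + \left(3 + G\right) \left(6 + G\right)$ ($x{\left(G \right)} = \left(G + 6\right) \left(G + 3\right) - G = \left(6 + G\right) \left(3 + G\right) - G = \left(3 + G\right) \left(6 + G\right) - G = - G + \left(3 + G\right) \left(6 + G\right)$)
$J{\left(F,g \right)} = 9$ ($J{\left(F,g \right)} = 9 \left(-1 + \left(18 + \left(-4\right)^{2} + 8 \left(-4\right)\right)\right) = 9 \left(-1 + \left(18 + 16 - 32\right)\right) = 9 \left(-1 + 2\right) = 9 \cdot 1 = 9$)
$J{\left(-15,7 \right)} - 229 = 9 - 229 = -220$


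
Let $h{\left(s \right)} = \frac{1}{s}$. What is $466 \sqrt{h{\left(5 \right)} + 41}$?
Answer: $\frac{466 \sqrt{1030}}{5} \approx 2991.1$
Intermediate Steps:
$466 \sqrt{h{\left(5 \right)} + 41} = 466 \sqrt{\frac{1}{5} + 41} = 466 \sqrt{\frac{206}{5}} = 466 \frac{\sqrt{1030}}{5} = \frac{466 \sqrt{1030}}{5}$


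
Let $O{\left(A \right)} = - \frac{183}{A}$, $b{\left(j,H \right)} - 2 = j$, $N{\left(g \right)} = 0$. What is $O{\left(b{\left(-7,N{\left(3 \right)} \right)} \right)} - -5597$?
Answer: $\frac{28168}{5} \approx 5633.6$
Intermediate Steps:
$b{\left(j,H \right)} = 2 + j$
$O{\left(b{\left(-7,N{\left(3 \right)} \right)} \right)} - -5597 = - \frac{183}{2 - 7} - -5597 = - \frac{183}{-5} + 5597 = \left(-183\right) \left(- \frac{1}{5}\right) + 5597 = \frac{183}{5} + 5597 = \frac{28168}{5}$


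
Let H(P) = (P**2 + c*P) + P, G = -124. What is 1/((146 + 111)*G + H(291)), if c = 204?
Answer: 1/112468 ≈ 8.8914e-6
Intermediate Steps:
H(P) = P**2 + 205*P (H(P) = (P**2 + 204*P) + P = P**2 + 205*P)
1/((146 + 111)*G + H(291)) = 1/((146 + 111)*(-124) + 291*(205 + 291)) = 1/(257*(-124) + 291*496) = 1/(-31868 + 144336) = 1/112468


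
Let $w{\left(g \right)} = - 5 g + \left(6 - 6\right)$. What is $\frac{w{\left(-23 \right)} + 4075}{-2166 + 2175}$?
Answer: $\frac{4190}{9} \approx 465.56$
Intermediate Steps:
$w{\left(g \right)} = - 5 g$ ($w{\left(g \right)} = - 5 g + \left(6 - 6\right) = - 5 g + 0 = - 5 g$)
$\frac{w{\left(-23 \right)} + 4075}{-2166 + 2175} = \frac{\left(-5\right) \left(-23\right) + 4075}{-2166 + 2175} = \frac{115 + 4075}{9} = 4190 \cdot \frac{1}{9} = \frac{4190}{9}$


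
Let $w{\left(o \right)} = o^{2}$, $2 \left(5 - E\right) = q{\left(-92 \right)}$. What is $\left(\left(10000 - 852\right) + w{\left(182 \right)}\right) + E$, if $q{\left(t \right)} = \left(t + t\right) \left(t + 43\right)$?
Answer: $37769$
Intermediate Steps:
$q{\left(t \right)} = 2 t \left(43 + t\right)$
$E = -4503$ ($E = 5 - \frac{2 \left(-92\right) \left(43 - 92\right)}{2} = 5 - \frac{2 \left(-92\right) \left(-49\right)}{2} = 5 - 4508 = -4503$)
$\left(\left(10000 - 852\right) + w{\left(182 \right)}\right) + E = \left(\left(10000 - 852\right) + 182^{2}\right) - 4503 = \left(9148 + 33124\right) - 4503 = 42272 - 4503 = 37769$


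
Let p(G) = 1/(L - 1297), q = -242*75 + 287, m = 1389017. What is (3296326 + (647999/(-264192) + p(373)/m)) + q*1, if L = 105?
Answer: 179260025483114840077/54678109710336 ≈ 3.2785e+6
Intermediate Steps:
q = -17863 (q = -18150 + 287 = -17863)
p(G) = -1/1192 (p(G) = 1/(105 - 1297) = 1/(-1192) = -1/1192)
(3296326 + (647999/(-264192) + p(373)/m)) + q*1 = (3296326 + (647999/(-264192) - 1/1192/1389017)) - 17863*1 = (3296326 + (647999*(-1/264192) - 1/1192*1/1389017)) - 17863 = (3296326 + (-647999/264192 - 1/1655708264)) - 17863 = (3296326 - 134112162453491/54678109710336) - 17863 = 180236740556870572045/54678109710336 - 17863 = 179260025483114840077/54678109710336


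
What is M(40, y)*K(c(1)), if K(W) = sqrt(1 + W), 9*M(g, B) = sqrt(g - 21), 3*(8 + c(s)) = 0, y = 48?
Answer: I*sqrt(133)/9 ≈ 1.2814*I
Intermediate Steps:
c(s) = -8 (c(s) = -8 + (1/3)*0 = -8 + 0 = -8)
M(g, B) = sqrt(-21 + g)/9 (M(g, B) = sqrt(g - 21)/9 = sqrt(-21 + g)/9)
M(40, y)*K(c(1)) = (sqrt(-21 + 40)/9)*sqrt(1 - 8) = (sqrt(19)/9)*sqrt(-7) = (sqrt(19)/9)*(I*sqrt(7)) = I*sqrt(133)/9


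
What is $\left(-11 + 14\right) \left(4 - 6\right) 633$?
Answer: $-3798$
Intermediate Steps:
$\left(-11 + 14\right) \left(4 - 6\right) 633 = 3 \left(4 + \left(-8 + 2\right)\right) 633 = 3 \left(4 - 6\right) 633 = 3 \left(-2\right) 633 = \left(-6\right) 633 = -3798$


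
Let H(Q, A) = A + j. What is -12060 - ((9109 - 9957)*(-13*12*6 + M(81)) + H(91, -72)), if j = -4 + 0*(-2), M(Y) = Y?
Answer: -737024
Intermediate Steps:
j = -4 (j = -4 + 0 = -4)
H(Q, A) = -4 + A (H(Q, A) = A - 4 = -4 + A)
-12060 - ((9109 - 9957)*(-13*12*6 + M(81)) + H(91, -72)) = -12060 - ((9109 - 9957)*(-13*12*6 + 81) + (-4 - 72)) = -12060 - (-848*(-156*6 + 81) - 76) = -12060 - (-848*(-936 + 81) - 76) = -12060 - (-848*(-855) - 76) = -12060 - (725040 - 76) = -12060 - 1*724964 = -12060 - 724964 = -737024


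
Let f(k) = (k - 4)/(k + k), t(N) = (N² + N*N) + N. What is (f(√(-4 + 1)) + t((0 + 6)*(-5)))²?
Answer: 37616027/12 + 7082*I*√3/3 ≈ 3.1347e+6 + 4088.8*I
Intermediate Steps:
t(N) = N + 2*N² (t(N) = (N² + N²) + N = 2*N² + N = N + 2*N²)
f(k) = (-4 + k)/(2*k) (f(k) = (-4 + k)/((2*k)) = (-4 + k)*(1/(2*k)) = (-4 + k)/(2*k))
(f(√(-4 + 1)) + t((0 + 6)*(-5)))² = ((-4 + √(-4 + 1))/(2*(√(-4 + 1))) + ((0 + 6)*(-5))*(1 + 2*((0 + 6)*(-5))))² = ((-4 + √(-3))/(2*(√(-3))) + (6*(-5))*(1 + 2*(6*(-5))))² = ((-4 + I*√3)/(2*((I*√3))) - 30*(1 + 2*(-30)))² = ((-I*√3/3)*(-4 + I*√3)/2 - 30*(1 - 60))² = (-I*√3*(-4 + I*√3)/6 - 30*(-59))² = (-I*√3*(-4 + I*√3)/6 + 1770)² = (1770 - I*√3*(-4 + I*√3)/6)²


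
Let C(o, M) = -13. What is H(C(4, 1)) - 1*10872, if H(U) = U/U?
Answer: -10871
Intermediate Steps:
H(U) = 1
H(C(4, 1)) - 1*10872 = 1 - 1*10872 = 1 - 10872 = -10871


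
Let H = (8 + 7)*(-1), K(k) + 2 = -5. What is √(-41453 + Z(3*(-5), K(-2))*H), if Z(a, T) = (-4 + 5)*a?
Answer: 2*I*√10307 ≈ 203.05*I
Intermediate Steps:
K(k) = -7 (K(k) = -2 - 5 = -7)
H = -15 (H = 15*(-1) = -15)
Z(a, T) = a (Z(a, T) = 1*a = a)
√(-41453 + Z(3*(-5), K(-2))*H) = √(-41453 + (3*(-5))*(-15)) = √(-41453 - 15*(-15)) = √(-41453 + 225) = √(-41228) = 2*I*√10307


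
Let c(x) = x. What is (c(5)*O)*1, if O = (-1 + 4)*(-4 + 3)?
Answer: -15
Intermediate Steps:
O = -3 (O = 3*(-1) = -3)
(c(5)*O)*1 = (5*(-3))*1 = -15*1 = -15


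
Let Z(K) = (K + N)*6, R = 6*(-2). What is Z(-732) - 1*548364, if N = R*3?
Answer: -552972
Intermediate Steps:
R = -12
N = -36 (N = -12*3 = -36)
Z(K) = -216 + 6*K (Z(K) = (K - 36)*6 = (-36 + K)*6 = -216 + 6*K)
Z(-732) - 1*548364 = (-216 + 6*(-732)) - 1*548364 = (-216 - 4392) - 548364 = -4608 - 548364 = -552972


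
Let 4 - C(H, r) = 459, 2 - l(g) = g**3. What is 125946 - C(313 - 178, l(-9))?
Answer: 126401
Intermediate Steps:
l(g) = 2 - g**3
C(H, r) = -455 (C(H, r) = 4 - 1*459 = 4 - 459 = -455)
125946 - C(313 - 178, l(-9)) = 125946 - 1*(-455) = 125946 + 455 = 126401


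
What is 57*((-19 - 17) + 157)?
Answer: 6897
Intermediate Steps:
57*((-19 - 17) + 157) = 57*(-36 + 157) = 57*121 = 6897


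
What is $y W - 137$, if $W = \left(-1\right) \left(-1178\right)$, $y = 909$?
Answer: $1070665$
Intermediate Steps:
$W = 1178$
$y W - 137 = 909 \cdot 1178 - 137 = 1070802 - 137 = 1070665$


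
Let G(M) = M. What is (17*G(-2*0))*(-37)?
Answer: 0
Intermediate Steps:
(17*G(-2*0))*(-37) = (17*(-2*0))*(-37) = (17*0)*(-37) = 0*(-37) = 0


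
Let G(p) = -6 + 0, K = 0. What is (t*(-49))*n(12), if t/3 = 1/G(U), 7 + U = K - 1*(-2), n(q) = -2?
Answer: -49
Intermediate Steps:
U = -5 (U = -7 + (0 - 1*(-2)) = -7 + (0 + 2) = -7 + 2 = -5)
G(p) = -6
t = -½ (t = 3/(-6) = 3*(-⅙) = -½ ≈ -0.50000)
(t*(-49))*n(12) = -½*(-49)*(-2) = (49/2)*(-2) = -49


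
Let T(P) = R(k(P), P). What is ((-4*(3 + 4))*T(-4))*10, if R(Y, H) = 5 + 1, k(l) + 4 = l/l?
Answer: -1680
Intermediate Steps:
k(l) = -3 (k(l) = -4 + l/l = -4 + 1 = -3)
R(Y, H) = 6
T(P) = 6
((-4*(3 + 4))*T(-4))*10 = (-4*(3 + 4)*6)*10 = (-4*7*6)*10 = -28*6*10 = -168*10 = -1680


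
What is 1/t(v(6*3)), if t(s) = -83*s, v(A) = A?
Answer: -1/1494 ≈ -0.00066934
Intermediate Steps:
1/t(v(6*3)) = 1/(-498*3) = 1/(-83*18) = 1/(-1494) = -1/1494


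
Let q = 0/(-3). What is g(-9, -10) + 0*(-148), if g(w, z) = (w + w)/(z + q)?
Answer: 9/5 ≈ 1.8000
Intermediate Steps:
q = 0 (q = 0*(-⅓) = 0)
g(w, z) = 2*w/z (g(w, z) = (w + w)/(z + 0) = (2*w)/z = 2*w/z)
g(-9, -10) + 0*(-148) = 2*(-9)/(-10) + 0*(-148) = 2*(-9)*(-⅒) + 0 = 9/5 + 0 = 9/5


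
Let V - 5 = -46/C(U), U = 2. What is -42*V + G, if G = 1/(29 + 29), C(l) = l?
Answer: 43849/58 ≈ 756.02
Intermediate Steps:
V = -18 (V = 5 - 46/2 = 5 - 46*1/2 = 5 - 23 = -18)
G = 1/58 ≈ 0.017241
-42*V + G = -42*(-18) + 1/58 = 756 + 1/58 = 43849/58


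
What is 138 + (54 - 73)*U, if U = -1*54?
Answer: 1164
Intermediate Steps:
U = -54
138 + (54 - 73)*U = 138 + (54 - 73)*(-54) = 138 - 19*(-54) = 138 + 1026 = 1164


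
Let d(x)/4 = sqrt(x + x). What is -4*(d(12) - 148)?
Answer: 592 - 32*sqrt(6) ≈ 513.62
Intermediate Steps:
d(x) = 4*sqrt(2)*sqrt(x) (d(x) = 4*sqrt(x + x) = 4*sqrt(2*x) = 4*(sqrt(2)*sqrt(x)) = 4*sqrt(2)*sqrt(x))
-4*(d(12) - 148) = -4*(4*sqrt(2)*sqrt(12) - 148) = -4*(4*sqrt(2)*(2*sqrt(3)) - 148) = -4*(8*sqrt(6) - 148) = -4*(-148 + 8*sqrt(6)) = 592 - 32*sqrt(6)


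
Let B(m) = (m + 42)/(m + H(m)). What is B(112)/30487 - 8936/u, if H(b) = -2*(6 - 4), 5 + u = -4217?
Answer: 7355822011/3475335078 ≈ 2.1166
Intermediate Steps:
u = -4222 (u = -5 - 4217 = -4222)
H(b) = -4 (H(b) = -2*2 = -4)
B(m) = (42 + m)/(-4 + m) (B(m) = (m + 42)/(m - 4) = (42 + m)/(-4 + m))
B(112)/30487 - 8936/u = ((42 + 112)/(-4 + 112))/30487 - 8936/(-4222) = (154/108)*(1/30487) - 8936*(-1/4222) = ((1/108)*154)*(1/30487) + 4468/2111 = (77/54)*(1/30487) + 4468/2111 = 77/1646298 + 4468/2111 = 7355822011/3475335078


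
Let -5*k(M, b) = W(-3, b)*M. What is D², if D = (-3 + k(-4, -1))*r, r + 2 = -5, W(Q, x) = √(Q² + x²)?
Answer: 3773/5 - 1176*√10/5 ≈ 10.832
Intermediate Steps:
k(M, b) = -M*√(9 + b²)/5 (k(M, b) = -√((-3)² + b²)*M/5 = -√(9 + b²)*M/5 = -M*√(9 + b²)/5)
r = -7 (r = -2 - 5 = -7)
D = 21 - 28*√10/5 (D = (-3 - ⅕*(-4)*√(9 + (-1)²))*(-7) = (-3 - ⅕*(-4)*√(9 + 1))*(-7) = (-3 - ⅕*(-4)*√10)*(-7) = (-3 + 4*√10/5)*(-7) = 21 - 28*√10/5 ≈ 3.2912)
D² = (21 - 28*√10/5)²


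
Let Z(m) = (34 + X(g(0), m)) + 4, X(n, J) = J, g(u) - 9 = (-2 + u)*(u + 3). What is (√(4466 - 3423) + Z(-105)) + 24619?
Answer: 24552 + √1043 ≈ 24584.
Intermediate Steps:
g(u) = 9 + (-2 + u)*(3 + u) (g(u) = 9 + (-2 + u)*(u + 3) = 9 + (-2 + u)*(3 + u))
Z(m) = 38 + m (Z(m) = (34 + m) + 4 = 38 + m)
(√(4466 - 3423) + Z(-105)) + 24619 = (√(4466 - 3423) + (38 - 105)) + 24619 = (√1043 - 67) + 24619 = (-67 + √1043) + 24619 = 24552 + √1043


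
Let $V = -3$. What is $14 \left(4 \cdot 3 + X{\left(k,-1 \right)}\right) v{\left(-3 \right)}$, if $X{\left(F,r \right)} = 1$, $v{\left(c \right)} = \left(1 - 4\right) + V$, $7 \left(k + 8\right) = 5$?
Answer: $-1092$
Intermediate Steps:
$k = - \frac{51}{7}$ ($k = -8 + \frac{1}{7} \cdot 5 = -8 + \frac{5}{7} = - \frac{51}{7} \approx -7.2857$)
$v{\left(c \right)} = -6$ ($v{\left(c \right)} = \left(1 - 4\right) - 3 = -3 - 3 = -6$)
$14 \left(4 \cdot 3 + X{\left(k,-1 \right)}\right) v{\left(-3 \right)} = 14 \left(4 \cdot 3 + 1\right) \left(-6\right) = 14 \left(12 + 1\right) \left(-6\right) = 14 \cdot 13 \left(-6\right) = 182 \left(-6\right) = -1092$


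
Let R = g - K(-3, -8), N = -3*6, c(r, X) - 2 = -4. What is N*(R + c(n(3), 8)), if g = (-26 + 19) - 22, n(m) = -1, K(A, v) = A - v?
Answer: 648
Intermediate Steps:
c(r, X) = -2 (c(r, X) = 2 - 4 = -2)
N = -18
g = -29 (g = -7 - 22 = -29)
R = -34 (R = -29 - (-3 - 1*(-8)) = -29 - (-3 + 8) = -29 - 1*5 = -29 - 5 = -34)
N*(R + c(n(3), 8)) = -18*(-34 - 2) = -18*(-36) = 648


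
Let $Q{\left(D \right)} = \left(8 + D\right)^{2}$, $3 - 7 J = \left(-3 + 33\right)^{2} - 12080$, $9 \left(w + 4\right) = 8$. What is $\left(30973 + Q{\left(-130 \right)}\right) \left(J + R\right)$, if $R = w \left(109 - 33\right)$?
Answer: $\frac{561754801}{9} \approx 6.2417 \cdot 10^{7}$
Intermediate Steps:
$w = - \frac{28}{9}$ ($w = -4 + \frac{1}{9} \cdot 8 = -4 + \frac{8}{9} = - \frac{28}{9} \approx -3.1111$)
$R = - \frac{2128}{9}$ ($R = - \frac{28 \left(109 - 33\right)}{9} = \left(- \frac{28}{9}\right) 76 = - \frac{2128}{9} \approx -236.44$)
$J = \frac{11183}{7}$ ($J = \frac{3}{7} - \frac{\left(-3 + 33\right)^{2} - 12080}{7} = \frac{3}{7} - \frac{30^{2} - 12080}{7} = \frac{3}{7} - \frac{900 - 12080}{7} = \frac{3}{7} - - \frac{11180}{7} = \frac{3}{7} + \frac{11180}{7} = \frac{11183}{7} \approx 1597.6$)
$\left(30973 + Q{\left(-130 \right)}\right) \left(J + R\right) = \left(30973 + \left(8 - 130\right)^{2}\right) \left(\frac{11183}{7} - \frac{2128}{9}\right) = \left(30973 + \left(-122\right)^{2}\right) \frac{85751}{63} = \left(30973 + 14884\right) \frac{85751}{63} = 45857 \cdot \frac{85751}{63} = \frac{561754801}{9}$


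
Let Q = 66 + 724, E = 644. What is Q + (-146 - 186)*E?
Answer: -213018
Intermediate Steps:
Q = 790
Q + (-146 - 186)*E = 790 + (-146 - 186)*644 = 790 - 332*644 = 790 - 213808 = -213018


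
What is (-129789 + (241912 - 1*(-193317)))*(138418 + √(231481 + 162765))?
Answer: 42278393920 + 305440*√394246 ≈ 4.2470e+10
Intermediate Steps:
(-129789 + (241912 - 1*(-193317)))*(138418 + √(231481 + 162765)) = (-129789 + (241912 + 193317))*(138418 + √394246) = (-129789 + 435229)*(138418 + √394246) = 305440*(138418 + √394246) = 42278393920 + 305440*√394246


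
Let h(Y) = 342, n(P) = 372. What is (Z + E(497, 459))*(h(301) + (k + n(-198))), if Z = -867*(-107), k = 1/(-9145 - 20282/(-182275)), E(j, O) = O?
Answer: 110955809227915956/1666884593 ≈ 6.6565e+7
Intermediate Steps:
k = -182275/1666884593 (k = 1/(-9145 - 20282*(-1/182275)) = 1/(-9145 + 20282/182275) = 1/(-1666884593/182275) = -182275/1666884593 ≈ -0.00010935)
Z = 92769
(Z + E(497, 459))*(h(301) + (k + n(-198))) = (92769 + 459)*(342 + (-182275/1666884593 + 372)) = 93228*(342 + 620080886321/1666884593) = 93228*(1190155417127/1666884593) = 110955809227915956/1666884593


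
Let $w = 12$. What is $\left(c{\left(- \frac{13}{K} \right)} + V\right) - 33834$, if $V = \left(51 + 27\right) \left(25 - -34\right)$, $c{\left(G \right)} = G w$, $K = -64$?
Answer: $- \frac{467673}{16} \approx -29230.0$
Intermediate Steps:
$c{\left(G \right)} = 12 G$ ($c{\left(G \right)} = G 12 = 12 G$)
$V = 4602$ ($V = 78 \left(25 + 34\right) = 78 \cdot 59 = 4602$)
$\left(c{\left(- \frac{13}{K} \right)} + V\right) - 33834 = \left(12 \left(- \frac{13}{-64}\right) + 4602\right) - 33834 = \left(12 \left(\left(-13\right) \left(- \frac{1}{64}\right)\right) + 4602\right) - 33834 = \left(12 \cdot \frac{13}{64} + 4602\right) - 33834 = \left(\frac{39}{16} + 4602\right) - 33834 = \frac{73671}{16} - 33834 = - \frac{467673}{16}$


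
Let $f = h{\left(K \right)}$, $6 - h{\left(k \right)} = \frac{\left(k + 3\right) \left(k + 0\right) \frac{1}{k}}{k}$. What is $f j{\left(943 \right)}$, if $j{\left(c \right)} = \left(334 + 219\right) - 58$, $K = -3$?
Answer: $2970$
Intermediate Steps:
$h{\left(k \right)} = 6 - \frac{3 + k}{k}$ ($h{\left(k \right)} = 6 - \frac{\left(k + 3\right) \left(k + 0\right) \frac{1}{k}}{k} = 6 - \frac{\left(3 + k\right) k \frac{1}{k}}{k} = 6 - \frac{k \left(3 + k\right) \frac{1}{k}}{k} = 6 - \frac{3 + k}{k}$)
$f = 6$ ($f = 5 - \frac{3}{-3} = 5 - -1 = 5 + 1 = 6$)
$j{\left(c \right)} = 495$ ($j{\left(c \right)} = 553 - 58 = 495$)
$f j{\left(943 \right)} = 6 \cdot 495 = 2970$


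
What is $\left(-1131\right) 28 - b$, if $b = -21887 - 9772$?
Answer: $-9$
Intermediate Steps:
$b = -31659$ ($b = -21887 - 9772 = -31659$)
$\left(-1131\right) 28 - b = \left(-1131\right) 28 - -31659 = -31668 + 31659 = -9$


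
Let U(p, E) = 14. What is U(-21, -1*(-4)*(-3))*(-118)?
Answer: -1652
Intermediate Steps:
U(-21, -1*(-4)*(-3))*(-118) = 14*(-118) = -1652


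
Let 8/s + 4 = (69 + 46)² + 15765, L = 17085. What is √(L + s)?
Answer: √3588653890137/14493 ≈ 130.71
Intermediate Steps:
s = 4/14493 (s = 8/(-4 + ((69 + 46)² + 15765)) = 8/(-4 + (115² + 15765)) = 8/(-4 + (13225 + 15765)) = 8/(-4 + 28990) = 8/28986 = 8*(1/28986) = 4/14493 ≈ 0.00027600)
√(L + s) = √(17085 + 4/14493) = √(247612909/14493) = √3588653890137/14493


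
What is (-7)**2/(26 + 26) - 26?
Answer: -1303/52 ≈ -25.058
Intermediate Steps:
(-7)**2/(26 + 26) - 26 = 49/52 - 26 = -1303/52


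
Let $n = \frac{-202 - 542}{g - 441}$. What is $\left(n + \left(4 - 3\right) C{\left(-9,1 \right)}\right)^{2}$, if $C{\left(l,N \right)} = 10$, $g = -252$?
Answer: $\frac{6543364}{53361} \approx 122.62$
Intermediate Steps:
$n = \frac{248}{231}$ ($n = \frac{-202 - 542}{-252 - 441} = - \frac{744}{-693} = \left(-744\right) \left(- \frac{1}{693}\right) = \frac{248}{231} \approx 1.0736$)
$\left(n + \left(4 - 3\right) C{\left(-9,1 \right)}\right)^{2} = \left(\frac{248}{231} + \left(4 - 3\right) 10\right)^{2} = \left(\frac{248}{231} + 1 \cdot 10\right)^{2} = \left(\frac{248}{231} + 10\right)^{2} = \left(\frac{2558}{231}\right)^{2} = \frac{6543364}{53361}$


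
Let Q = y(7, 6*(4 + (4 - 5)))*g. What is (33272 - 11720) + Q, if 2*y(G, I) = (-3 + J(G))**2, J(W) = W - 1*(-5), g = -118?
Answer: 16773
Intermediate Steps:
J(W) = 5 + W (J(W) = W + 5 = 5 + W)
y(G, I) = (2 + G)**2/2 (y(G, I) = (-3 + (5 + G))**2/2 = (2 + G)**2/2)
Q = -4779 (Q = ((2 + 7)**2/2)*(-118) = ((1/2)*9**2)*(-118) = ((1/2)*81)*(-118) = (81/2)*(-118) = -4779)
(33272 - 11720) + Q = (33272 - 11720) - 4779 = 21552 - 4779 = 16773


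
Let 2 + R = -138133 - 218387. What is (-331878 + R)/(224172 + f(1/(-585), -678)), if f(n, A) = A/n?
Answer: -344200/310401 ≈ -1.1089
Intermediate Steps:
R = -356522 (R = -2 + (-138133 - 218387) = -2 - 356520 = -356522)
(-331878 + R)/(224172 + f(1/(-585), -678)) = (-331878 - 356522)/(224172 - 678/(1/(-585))) = -688400/(224172 - 678/(-1/585)) = -688400/(224172 - 678*(-585)) = -688400/(224172 + 396630) = -688400/620802 = -688400*1/620802 = -344200/310401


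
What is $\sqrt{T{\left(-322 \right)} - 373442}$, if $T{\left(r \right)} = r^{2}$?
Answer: $i \sqrt{269758} \approx 519.38 i$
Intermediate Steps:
$\sqrt{T{\left(-322 \right)} - 373442} = \sqrt{\left(-322\right)^{2} - 373442} = \sqrt{103684 - 373442} = \sqrt{-269758} = i \sqrt{269758}$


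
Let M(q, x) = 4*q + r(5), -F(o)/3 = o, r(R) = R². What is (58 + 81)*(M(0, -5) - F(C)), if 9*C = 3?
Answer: 3614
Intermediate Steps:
C = ⅓ (C = (⅑)*3 = ⅓ ≈ 0.33333)
F(o) = -3*o
M(q, x) = 25 + 4*q (M(q, x) = 4*q + 5² = 4*q + 25 = 25 + 4*q)
(58 + 81)*(M(0, -5) - F(C)) = (58 + 81)*((25 + 4*0) - (-3)/3) = 139*((25 + 0) - 1*(-1)) = 139*(25 + 1) = 139*26 = 3614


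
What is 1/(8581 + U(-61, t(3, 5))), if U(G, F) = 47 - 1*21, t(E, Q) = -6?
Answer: 1/8607 ≈ 0.00011618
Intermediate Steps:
U(G, F) = 26 (U(G, F) = 47 - 21 = 26)
1/(8581 + U(-61, t(3, 5))) = 1/(8581 + 26) = 1/8607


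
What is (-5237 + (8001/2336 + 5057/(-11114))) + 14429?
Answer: 119361304165/12981152 ≈ 9195.0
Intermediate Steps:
(-5237 + (8001/2336 + 5057/(-11114))) + 14429 = (-5237 + (8001*(1/2336) + 5057*(-1/11114))) + 14429 = (-5237 + (8001/2336 - 5057/11114)) + 14429 = (-5237 + 38554981/12981152) + 14429 = -67943738043/12981152 + 14429 = 119361304165/12981152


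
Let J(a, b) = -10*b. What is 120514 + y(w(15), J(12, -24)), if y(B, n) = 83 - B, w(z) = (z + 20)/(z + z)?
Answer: 723575/6 ≈ 1.2060e+5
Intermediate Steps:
w(z) = (20 + z)/(2*z) (w(z) = (20 + z)/((2*z)) = (20 + z)*(1/(2*z)) = (20 + z)/(2*z))
120514 + y(w(15), J(12, -24)) = 120514 + (83 - (20 + 15)/(2*15)) = 120514 + (83 - 35/(2*15)) = 120514 + (83 - 1*7/6) = 120514 + (83 - 7/6) = 120514 + 491/6 = 723575/6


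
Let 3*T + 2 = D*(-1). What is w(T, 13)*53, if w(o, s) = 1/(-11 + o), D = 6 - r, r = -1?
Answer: -53/14 ≈ -3.7857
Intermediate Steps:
D = 7 (D = 6 - 1*(-1) = 6 + 1 = 7)
T = -3 (T = -⅔ + (7*(-1))/3 = -⅔ + (⅓)*(-7) = -⅔ - 7/3 = -3)
w(T, 13)*53 = 53/(-11 - 3) = 53/(-14) = -1/14*53 = -53/14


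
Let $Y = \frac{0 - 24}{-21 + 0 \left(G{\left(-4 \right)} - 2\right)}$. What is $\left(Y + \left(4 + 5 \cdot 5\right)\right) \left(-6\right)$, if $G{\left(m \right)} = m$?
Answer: $- \frac{1266}{7} \approx -180.86$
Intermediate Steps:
$Y = \frac{8}{7}$ ($Y = \frac{0 - 24}{-21 + 0 \left(-4 - 2\right)} = - \frac{24}{-21 + 0 \left(-6\right)} = - \frac{24}{-21 + 0} = - \frac{24}{-21} = \left(-24\right) \left(- \frac{1}{21}\right) = \frac{8}{7} \approx 1.1429$)
$\left(Y + \left(4 + 5 \cdot 5\right)\right) \left(-6\right) = \left(\frac{8}{7} + \left(4 + 5 \cdot 5\right)\right) \left(-6\right) = \left(\frac{8}{7} + \left(4 + 25\right)\right) \left(-6\right) = \left(\frac{8}{7} + 29\right) \left(-6\right) = \frac{211}{7} \left(-6\right) = - \frac{1266}{7}$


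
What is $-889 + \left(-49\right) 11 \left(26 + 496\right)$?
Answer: $-282247$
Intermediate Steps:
$-889 + \left(-49\right) 11 \left(26 + 496\right) = -889 - 281358 = -282247$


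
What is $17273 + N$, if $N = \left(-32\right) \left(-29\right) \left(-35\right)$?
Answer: $-15207$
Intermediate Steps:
$N = -32480$ ($N = 928 \left(-35\right) = -32480$)
$17273 + N = 17273 - 32480 = -15207$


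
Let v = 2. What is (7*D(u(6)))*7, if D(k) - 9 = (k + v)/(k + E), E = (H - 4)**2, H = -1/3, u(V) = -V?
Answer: 48951/115 ≈ 425.66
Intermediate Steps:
H = -1/3 (H = -1*1/3 = -1/3 ≈ -0.33333)
E = 169/9 (E = (-1/3 - 4)**2 = (-13/3)**2 = 169/9 ≈ 18.778)
D(k) = 9 + (2 + k)/(169/9 + k) (D(k) = 9 + (k + 2)/(k + 169/9) = 9 + (2 + k)/(169/9 + k))
(7*D(u(6)))*7 = (7*(9*(171 + 10*(-1*6))/(169 + 9*(-1*6))))*7 = (7*(9*(171 + 10*(-6))/(169 + 9*(-6))))*7 = (7*(9*(171 - 60)/(169 - 54)))*7 = (7*(9*111/115))*7 = (7*(9*(1/115)*111))*7 = (7*(999/115))*7 = (6993/115)*7 = 48951/115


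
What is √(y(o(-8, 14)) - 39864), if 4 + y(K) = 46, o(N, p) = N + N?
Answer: I*√39822 ≈ 199.55*I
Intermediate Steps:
o(N, p) = 2*N
y(K) = 42 (y(K) = -4 + 46 = 42)
√(y(o(-8, 14)) - 39864) = √(42 - 39864) = √(-39822) = I*√39822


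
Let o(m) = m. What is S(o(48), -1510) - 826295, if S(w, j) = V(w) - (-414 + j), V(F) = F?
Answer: -824323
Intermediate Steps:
S(w, j) = 414 + w - j (S(w, j) = w - (-414 + j) = w + (414 - j) = 414 + w - j)
S(o(48), -1510) - 826295 = (414 + 48 - 1*(-1510)) - 826295 = (414 + 48 + 1510) - 826295 = 1972 - 826295 = -824323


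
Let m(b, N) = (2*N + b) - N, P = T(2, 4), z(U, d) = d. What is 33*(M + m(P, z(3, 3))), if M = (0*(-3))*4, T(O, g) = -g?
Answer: -33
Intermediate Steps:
P = -4 (P = -1*4 = -4)
m(b, N) = N + b (m(b, N) = (b + 2*N) - N = N + b)
M = 0 (M = 0*4 = 0)
33*(M + m(P, z(3, 3))) = 33*(0 + (3 - 4)) = 33*(0 - 1) = 33*(-1) = -33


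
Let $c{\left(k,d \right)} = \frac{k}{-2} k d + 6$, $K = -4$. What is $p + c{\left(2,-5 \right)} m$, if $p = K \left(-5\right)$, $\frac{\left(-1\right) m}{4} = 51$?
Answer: $-3244$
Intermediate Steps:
$m = -204$ ($m = \left(-4\right) 51 = -204$)
$p = 20$ ($p = \left(-4\right) \left(-5\right) = 20$)
$c{\left(k,d \right)} = 6 - \frac{d k^{2}}{2}$ ($c{\left(k,d \right)} = k \left(- \frac{1}{2}\right) k d + 6 = - \frac{k}{2} k d + 6 = - \frac{k^{2}}{2} d + 6 = - \frac{d k^{2}}{2} + 6 = 6 - \frac{d k^{2}}{2}$)
$p + c{\left(2,-5 \right)} m = 20 + \left(6 - - \frac{5 \cdot 2^{2}}{2}\right) \left(-204\right) = 20 + \left(6 - \left(- \frac{5}{2}\right) 4\right) \left(-204\right) = 20 + \left(6 + 10\right) \left(-204\right) = 20 + 16 \left(-204\right) = 20 - 3264 = -3244$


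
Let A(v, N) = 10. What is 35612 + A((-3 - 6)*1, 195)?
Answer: 35622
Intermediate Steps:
35612 + A((-3 - 6)*1, 195) = 35612 + 10 = 35622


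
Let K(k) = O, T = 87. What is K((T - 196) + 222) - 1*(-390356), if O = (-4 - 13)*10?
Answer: 390186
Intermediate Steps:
O = -170 (O = -17*10 = -170)
K(k) = -170
K((T - 196) + 222) - 1*(-390356) = -170 - 1*(-390356) = -170 + 390356 = 390186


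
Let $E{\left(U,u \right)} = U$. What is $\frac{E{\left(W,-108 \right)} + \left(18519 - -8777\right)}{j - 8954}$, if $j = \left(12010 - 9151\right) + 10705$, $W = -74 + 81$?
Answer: $\frac{27303}{4610} \approx 5.9226$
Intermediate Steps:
$W = 7$
$j = 13564$ ($j = 2859 + 10705 = 13564$)
$\frac{E{\left(W,-108 \right)} + \left(18519 - -8777\right)}{j - 8954} = \frac{7 + \left(18519 - -8777\right)}{13564 - 8954} = \frac{7 + \left(18519 + 8777\right)}{4610} = \left(7 + 27296\right) \frac{1}{4610} = 27303 \cdot \frac{1}{4610} = \frac{27303}{4610}$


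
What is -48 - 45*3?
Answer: -183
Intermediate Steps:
-48 - 45*3 = -48 - 135 = -183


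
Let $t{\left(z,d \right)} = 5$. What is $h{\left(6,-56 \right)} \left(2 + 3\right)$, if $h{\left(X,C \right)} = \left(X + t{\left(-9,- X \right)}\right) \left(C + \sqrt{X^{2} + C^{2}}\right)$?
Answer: $-3080 + 110 \sqrt{793} \approx 17.628$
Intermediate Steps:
$h{\left(X,C \right)} = \left(5 + X\right) \left(C + \sqrt{C^{2} + X^{2}}\right)$ ($h{\left(X,C \right)} = \left(X + 5\right) \left(C + \sqrt{X^{2} + C^{2}}\right) = \left(5 + X\right) \left(C + \sqrt{C^{2} + X^{2}}\right)$)
$h{\left(6,-56 \right)} \left(2 + 3\right) = \left(5 \left(-56\right) + 5 \sqrt{\left(-56\right)^{2} + 6^{2}} - 336 + 6 \sqrt{\left(-56\right)^{2} + 6^{2}}\right) \left(2 + 3\right) = \left(-280 + 5 \sqrt{3136 + 36} - 336 + 6 \sqrt{3136 + 36}\right) 5 = \left(-280 + 5 \sqrt{3172} - 336 + 6 \sqrt{3172}\right) 5 = \left(-280 + 5 \cdot 2 \sqrt{793} - 336 + 6 \cdot 2 \sqrt{793}\right) 5 = \left(-280 + 10 \sqrt{793} - 336 + 12 \sqrt{793}\right) 5 = \left(-616 + 22 \sqrt{793}\right) 5 = -3080 + 110 \sqrt{793}$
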